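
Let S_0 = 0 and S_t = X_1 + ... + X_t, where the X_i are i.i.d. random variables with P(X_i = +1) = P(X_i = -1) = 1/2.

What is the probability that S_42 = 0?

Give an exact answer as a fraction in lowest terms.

Answer: 67282234305/549755813888

Derivation:
To return to 0 after 42 steps: need exactly 21 steps of +1 and 21 of -1.
Favorable paths: C(42,21) = 538257874440
Total paths: 2^42 = 4398046511104
P = 538257874440/4398046511104 = 67282234305/549755813888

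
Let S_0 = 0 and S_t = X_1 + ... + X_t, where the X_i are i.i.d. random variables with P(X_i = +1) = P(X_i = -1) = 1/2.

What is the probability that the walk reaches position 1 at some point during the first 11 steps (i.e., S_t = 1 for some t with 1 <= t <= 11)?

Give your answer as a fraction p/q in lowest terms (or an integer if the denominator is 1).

Count via complement. Let g(t,s) = #length-t paths at position s with S_1..S_t all ≠ 1.
g(t,s) = g(t-1,s-1) + g(t-1,s+1) for s ≠ 1; g(t,1) = 0.
t=0: g(0,0)=1
t=1: g(1,-1)=1
t=2: g(2,-2)=1 g(2,0)=1
t=3: g(3,-3)=1 g(3,-1)=2
t=4: g(4,-4)=1 g(4,-2)=3 g(4,0)=2
t=5: g(5,-5)=1 g(5,-3)=4 g(5,-1)=5
t=6: g(6,-6)=1 g(6,-4)=5 g(6,-2)=9 g(6,0)=5
t=7: g(7,-7)=1 g(7,-5)=6 g(7,-3)=14 g(7,-1)=14
t=8: g(8,-8)=1 g(8,-6)=7 g(8,-4)=20 g(8,-2)=28 g(8,0)=14
t=9: g(9,-9)=1 g(9,-7)=8 g(9,-5)=27 g(9,-3)=48 g(9,-1)=42
t=10: g(10,-10)=1 g(10,-8)=9 g(10,-6)=35 g(10,-4)=75 g(10,-2)=90 g(10,0)=42
t=11: g(11,-11)=1 g(11,-9)=10 g(11,-7)=44 g(11,-5)=110 g(11,-3)=165 g(11,-1)=132
Paths never hitting 1: Σ_s g(11,s) = 462
Paths hitting 1: 2^11 - 462 = 1586
P = 1586/2048 = 793/1024

Answer: 793/1024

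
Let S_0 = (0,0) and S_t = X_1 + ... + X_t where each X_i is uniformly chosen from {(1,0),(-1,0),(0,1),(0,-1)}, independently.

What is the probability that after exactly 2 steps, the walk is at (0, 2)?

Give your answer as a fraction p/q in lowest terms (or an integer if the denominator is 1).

Answer: 1/16

Derivation:
Let h be the number of horizontal steps (so 2-h are vertical). To end at (0,2) need (h+0)/2 right-steps and ((2-h)+2)/2 up-steps.
Sum over h with 0 ≤ h ≤ 0, h ≡ 0 (mod 2), 2-h ≡ 0 (mod 2):
h=0: C(2,0)·C(0,0)·C(2,2) = 1·1·1 = 1
Total favorable: 1
Total paths: 4^2 = 16
P = 1/16 = 1/16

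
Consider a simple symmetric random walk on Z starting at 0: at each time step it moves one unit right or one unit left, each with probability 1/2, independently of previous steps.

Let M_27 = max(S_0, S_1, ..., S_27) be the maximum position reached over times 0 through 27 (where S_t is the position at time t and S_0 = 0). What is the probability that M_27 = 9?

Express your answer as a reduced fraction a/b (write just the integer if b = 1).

Answer: 4686825/134217728

Derivation:
Let M_27 = max(S_0,...,S_27). Use the reflection principle: for j ≥ 1, #{paths with M_27 ≥ j} = #{S_27 ≥ j} + #{S_27 ≥ j+1}.
By reflection, #{M_27 ≥ 9} = #{S_27 ≥ 9} + #{S_27 ≥ 10} = 8192524 + 3505699 = 11698223.
#{M_27 ≥ 10} = #{S_27 ≥ 10} + #{S_27 ≥ 11} = 3505699 + 3505699 = 7011398.
#{M_27 = 9} = 11698223 - 7011398 = 4686825.
P(M_27 = 9) = 4686825/134217728 = 4686825/134217728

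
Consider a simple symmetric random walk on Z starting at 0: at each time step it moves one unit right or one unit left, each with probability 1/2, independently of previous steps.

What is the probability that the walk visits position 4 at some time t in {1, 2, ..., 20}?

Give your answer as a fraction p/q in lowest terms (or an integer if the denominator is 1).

Answer: 200965/524288

Derivation:
Count via complement. Let g(t,s) = #length-t paths at position s with S_1..S_t all ≠ 4.
g(t,s) = g(t-1,s-1) + g(t-1,s+1) for s ≠ 4; g(t,4) = 0.
t=0: g(0,0)=1
t=1: g(1,-1)=1 g(1,1)=1
t=2: g(2,-2)=1 g(2,0)=2 g(2,2)=1
t=3: g(3,-3)=1 g(3,-1)=3 g(3,1)=3 g(3,3)=1
t=4: g(4,-4)=1 g(4,-2)=4 g(4,0)=6 g(4,2)=4
t=5: g(5,-5)=1 g(5,-3)=5 g(5,-1)=10 g(5,1)=10 g(5,3)=4
t=6: g(6,-6)=1 g(6,-4)=6 g(6,-2)=15 g(6,0)=20 g(6,2)=14
t=7: g(7,-7)=1 g(7,-5)=7 g(7,-3)=21 g(7,-1)=35 g(7,1)=34 g(7,3)=14
t=8: g(8,-8)=1 g(8,-6)=8 g(8,-4)=28 g(8,-2)=56 g(8,0)=69 g(8,2)=48
t=9: g(9,-9)=1 g(9,-7)=9 g(9,-5)=36 g(9,-3)=84 g(9,-1)=125 g(9,1)=117 g(9,3)=48
t=10: g(10,-10)=1 g(10,-8)=10 g(10,-6)=45 g(10,-4)=120 g(10,-2)=209 g(10,0)=242 g(10,2)=165
t=11: g(11,-11)=1 g(11,-9)=11 g(11,-7)=55 g(11,-5)=165 g(11,-3)=329 g(11,-1)=451 g(11,1)=407 g(11,3)=165
t=12: g(12,-12)=1 g(12,-10)=12 g(12,-8)=66 g(12,-6)=220 g(12,-4)=494 g(12,-2)=780 g(12,0)=858 g(12,2)=572
t=13: g(13,-13)=1 g(13,-11)=13 g(13,-9)=78 g(13,-7)=286 g(13,-5)=714 g(13,-3)=1274 g(13,-1)=1638 g(13,1)=1430 g(13,3)=572
t=14: g(14,-14)=1 g(14,-12)=14 g(14,-10)=91 g(14,-8)=364 g(14,-6)=1000 g(14,-4)=1988 g(14,-2)=2912 g(14,0)=3068 g(14,2)=2002
t=15: g(15,-15)=1 g(15,-13)=15 g(15,-11)=105 g(15,-9)=455 g(15,-7)=1364 g(15,-5)=2988 g(15,-3)=4900 g(15,-1)=5980 g(15,1)=5070 g(15,3)=2002
t=16: g(16,-16)=1 g(16,-14)=16 g(16,-12)=120 g(16,-10)=560 g(16,-8)=1819 g(16,-6)=4352 g(16,-4)=7888 g(16,-2)=10880 g(16,0)=11050 g(16,2)=7072
t=17: g(17,-17)=1 g(17,-15)=17 g(17,-13)=136 g(17,-11)=680 g(17,-9)=2379 g(17,-7)=6171 g(17,-5)=12240 g(17,-3)=18768 g(17,-1)=21930 g(17,1)=18122 g(17,3)=7072
t=18: g(18,-18)=1 g(18,-16)=18 g(18,-14)=153 g(18,-12)=816 g(18,-10)=3059 g(18,-8)=8550 g(18,-6)=18411 g(18,-4)=31008 g(18,-2)=40698 g(18,0)=40052 g(18,2)=25194
t=19: g(19,-19)=1 g(19,-17)=19 g(19,-15)=171 g(19,-13)=969 g(19,-11)=3875 g(19,-9)=11609 g(19,-7)=26961 g(19,-5)=49419 g(19,-3)=71706 g(19,-1)=80750 g(19,1)=65246 g(19,3)=25194
t=20: g(20,-20)=1 g(20,-18)=20 g(20,-16)=190 g(20,-14)=1140 g(20,-12)=4844 g(20,-10)=15484 g(20,-8)=38570 g(20,-6)=76380 g(20,-4)=121125 g(20,-2)=152456 g(20,0)=145996 g(20,2)=90440
Paths never hitting 4: Σ_s g(20,s) = 646646
Paths hitting 4: 2^20 - 646646 = 401930
P = 401930/1048576 = 200965/524288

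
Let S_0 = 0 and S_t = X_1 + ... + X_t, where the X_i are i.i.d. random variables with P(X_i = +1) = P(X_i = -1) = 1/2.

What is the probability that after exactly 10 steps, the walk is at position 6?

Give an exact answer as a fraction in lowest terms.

Answer: 45/1024

Derivation:
To reach position 6 after 10 steps: need 8 steps of +1 and 2 of -1.
Favorable paths: C(10,8) = 45
Total paths: 2^10 = 1024
P = 45/1024 = 45/1024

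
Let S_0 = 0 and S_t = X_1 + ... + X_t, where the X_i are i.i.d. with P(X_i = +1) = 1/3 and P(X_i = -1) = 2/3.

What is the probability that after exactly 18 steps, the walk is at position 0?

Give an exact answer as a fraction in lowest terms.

Answer: 24893440/387420489

Derivation:
To be at 0 after 18 steps: need exactly 9 steps of +1 and 9 of -1.
Number of such sequences: C(18,9) = 48620
Each has probability (1/3)^9 · (2/3)^9 = 512/387420489
P = 48620 · 512/387420489 = 24893440/387420489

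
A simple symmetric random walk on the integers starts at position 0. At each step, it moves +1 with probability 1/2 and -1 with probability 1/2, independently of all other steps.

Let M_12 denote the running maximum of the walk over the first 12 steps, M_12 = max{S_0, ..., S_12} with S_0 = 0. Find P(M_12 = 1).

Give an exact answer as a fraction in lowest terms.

Answer: 99/512

Derivation:
Let M_12 = max(S_0,...,S_12). Use the reflection principle: for j ≥ 1, #{paths with M_12 ≥ j} = #{S_12 ≥ j} + #{S_12 ≥ j+1}.
By reflection, #{M_12 ≥ 1} = #{S_12 ≥ 1} + #{S_12 ≥ 2} = 1586 + 1586 = 3172.
#{M_12 ≥ 2} = #{S_12 ≥ 2} + #{S_12 ≥ 3} = 1586 + 794 = 2380.
#{M_12 = 1} = 3172 - 2380 = 792.
P(M_12 = 1) = 792/4096 = 99/512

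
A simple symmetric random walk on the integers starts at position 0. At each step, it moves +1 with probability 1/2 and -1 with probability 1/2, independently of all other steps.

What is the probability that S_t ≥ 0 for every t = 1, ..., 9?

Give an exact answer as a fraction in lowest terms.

Let f(t,s) = #length-t paths at position s with S_1..S_t all ≥ 0.
f(t,s) = f(t-1,s-1) + f(t-1,s+1) for s ≥ 0; f(t,s) = 0 for s < 0.
t=0: f(0,0)=1
t=1: f(1,1)=1
t=2: f(2,0)=1 f(2,2)=1
t=3: f(3,1)=2 f(3,3)=1
t=4: f(4,0)=2 f(4,2)=3 f(4,4)=1
t=5: f(5,1)=5 f(5,3)=4 f(5,5)=1
t=6: f(6,0)=5 f(6,2)=9 f(6,4)=5 f(6,6)=1
t=7: f(7,1)=14 f(7,3)=14 f(7,5)=6 f(7,7)=1
t=8: f(8,0)=14 f(8,2)=28 f(8,4)=20 f(8,6)=7 f(8,8)=1
t=9: f(9,1)=42 f(9,3)=48 f(9,5)=27 f(9,7)=8 f(9,9)=1
Σ_s f(9,s) = 126
P = 126/512 = 63/256

Answer: 63/256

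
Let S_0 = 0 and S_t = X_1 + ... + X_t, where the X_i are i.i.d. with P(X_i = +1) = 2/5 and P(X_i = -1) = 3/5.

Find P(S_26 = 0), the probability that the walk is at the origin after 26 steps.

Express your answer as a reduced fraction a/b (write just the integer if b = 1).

Answer: 5433562167312384/59604644775390625

Derivation:
To be at 0 after 26 steps: need exactly 13 steps of +1 and 13 of -1.
Number of such sequences: C(26,13) = 10400600
Each has probability (2/5)^13 · (3/5)^13 = 13060694016/1490116119384765625
P = 10400600 · 13060694016/1490116119384765625 = 5433562167312384/59604644775390625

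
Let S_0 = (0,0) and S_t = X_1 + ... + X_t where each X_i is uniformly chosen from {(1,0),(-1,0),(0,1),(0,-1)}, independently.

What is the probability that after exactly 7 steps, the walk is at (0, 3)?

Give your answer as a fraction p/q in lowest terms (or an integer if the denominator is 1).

Let h be the number of horizontal steps (so 7-h are vertical). To end at (0,3) need (h+0)/2 right-steps and ((7-h)+3)/2 up-steps.
Sum over h with 0 ≤ h ≤ 4, h ≡ 0 (mod 2), 7-h ≡ 1 (mod 2):
h=0: C(7,0)·C(0,0)·C(7,5) = 1·1·21 = 21
h=2: C(7,2)·C(2,1)·C(5,4) = 21·2·5 = 210
h=4: C(7,4)·C(4,2)·C(3,3) = 35·6·1 = 210
Total favorable: 441
Total paths: 4^7 = 16384
P = 441/16384 = 441/16384

Answer: 441/16384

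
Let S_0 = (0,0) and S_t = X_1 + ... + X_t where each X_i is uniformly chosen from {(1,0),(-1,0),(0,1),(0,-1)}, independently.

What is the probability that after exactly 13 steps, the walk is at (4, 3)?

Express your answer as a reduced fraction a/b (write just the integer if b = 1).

Answer: 61347/8388608

Derivation:
Let h be the number of horizontal steps (so 13-h are vertical). To end at (4,3) need (h+4)/2 right-steps and ((13-h)+3)/2 up-steps.
Sum over h with 4 ≤ h ≤ 10, h ≡ 0 (mod 2), 13-h ≡ 1 (mod 2):
h=4: C(13,4)·C(4,4)·C(9,6) = 715·1·84 = 60060
h=6: C(13,6)·C(6,5)·C(7,5) = 1716·6·21 = 216216
h=8: C(13,8)·C(8,6)·C(5,4) = 1287·28·5 = 180180
h=10: C(13,10)·C(10,7)·C(3,3) = 286·120·1 = 34320
Total favorable: 490776
Total paths: 4^13 = 67108864
P = 490776/67108864 = 61347/8388608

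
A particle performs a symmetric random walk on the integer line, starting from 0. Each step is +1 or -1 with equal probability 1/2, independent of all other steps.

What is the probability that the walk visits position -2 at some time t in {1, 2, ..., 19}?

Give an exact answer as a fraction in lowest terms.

Count via complement. Let g(t,s) = #length-t paths at position s with S_1..S_t all ≠ -2.
g(t,s) = g(t-1,s-1) + g(t-1,s+1) for s ≠ -2; g(t,-2) = 0.
t=0: g(0,0)=1
t=1: g(1,-1)=1 g(1,1)=1
t=2: g(2,0)=2 g(2,2)=1
t=3: g(3,-1)=2 g(3,1)=3 g(3,3)=1
t=4: g(4,0)=5 g(4,2)=4 g(4,4)=1
t=5: g(5,-1)=5 g(5,1)=9 g(5,3)=5 g(5,5)=1
t=6: g(6,0)=14 g(6,2)=14 g(6,4)=6 g(6,6)=1
t=7: g(7,-1)=14 g(7,1)=28 g(7,3)=20 g(7,5)=7 g(7,7)=1
t=8: g(8,0)=42 g(8,2)=48 g(8,4)=27 g(8,6)=8 g(8,8)=1
t=9: g(9,-1)=42 g(9,1)=90 g(9,3)=75 g(9,5)=35 g(9,7)=9 g(9,9)=1
t=10: g(10,0)=132 g(10,2)=165 g(10,4)=110 g(10,6)=44 g(10,8)=10 g(10,10)=1
t=11: g(11,-1)=132 g(11,1)=297 g(11,3)=275 g(11,5)=154 g(11,7)=54 g(11,9)=11 g(11,11)=1
t=12: g(12,0)=429 g(12,2)=572 g(12,4)=429 g(12,6)=208 g(12,8)=65 g(12,10)=12 g(12,12)=1
t=13: g(13,-1)=429 g(13,1)=1001 g(13,3)=1001 g(13,5)=637 g(13,7)=273 g(13,9)=77 g(13,11)=13 g(13,13)=1
t=14: g(14,0)=1430 g(14,2)=2002 g(14,4)=1638 g(14,6)=910 g(14,8)=350 g(14,10)=90 g(14,12)=14 g(14,14)=1
t=15: g(15,-1)=1430 g(15,1)=3432 g(15,3)=3640 g(15,5)=2548 g(15,7)=1260 g(15,9)=440 g(15,11)=104 g(15,13)=15 g(15,15)=1
t=16: g(16,0)=4862 g(16,2)=7072 g(16,4)=6188 g(16,6)=3808 g(16,8)=1700 g(16,10)=544 g(16,12)=119 g(16,14)=16 g(16,16)=1
t=17: g(17,-1)=4862 g(17,1)=11934 g(17,3)=13260 g(17,5)=9996 g(17,7)=5508 g(17,9)=2244 g(17,11)=663 g(17,13)=135 g(17,15)=17 g(17,17)=1
t=18: g(18,0)=16796 g(18,2)=25194 g(18,4)=23256 g(18,6)=15504 g(18,8)=7752 g(18,10)=2907 g(18,12)=798 g(18,14)=152 g(18,16)=18 g(18,18)=1
t=19: g(19,-1)=16796 g(19,1)=41990 g(19,3)=48450 g(19,5)=38760 g(19,7)=23256 g(19,9)=10659 g(19,11)=3705 g(19,13)=950 g(19,15)=170 g(19,17)=19 g(19,19)=1
Paths never hitting -2: Σ_s g(19,s) = 184756
Paths hitting -2: 2^19 - 184756 = 339532
P = 339532/524288 = 84883/131072

Answer: 84883/131072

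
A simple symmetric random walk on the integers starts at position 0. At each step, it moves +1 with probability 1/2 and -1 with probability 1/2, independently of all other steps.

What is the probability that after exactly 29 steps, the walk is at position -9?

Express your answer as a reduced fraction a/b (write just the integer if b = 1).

To reach position -9 after 29 steps: need 10 steps of +1 and 19 of -1.
Favorable paths: C(29,10) = 20030010
Total paths: 2^29 = 536870912
P = 20030010/536870912 = 10015005/268435456

Answer: 10015005/268435456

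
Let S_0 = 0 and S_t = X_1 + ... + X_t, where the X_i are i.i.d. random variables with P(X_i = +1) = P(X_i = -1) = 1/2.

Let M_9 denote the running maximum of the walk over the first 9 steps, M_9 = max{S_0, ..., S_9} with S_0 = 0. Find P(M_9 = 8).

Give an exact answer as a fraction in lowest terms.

Let M_9 = max(S_0,...,S_9). Use the reflection principle: for j ≥ 1, #{paths with M_9 ≥ j} = #{S_9 ≥ j} + #{S_9 ≥ j+1}.
By reflection, #{M_9 ≥ 8} = #{S_9 ≥ 8} + #{S_9 ≥ 9} = 1 + 1 = 2.
#{M_9 ≥ 9} = #{S_9 ≥ 9} + #{S_9 ≥ 10} = 1 + 0 = 1.
#{M_9 = 8} = 2 - 1 = 1.
P(M_9 = 8) = 1/512 = 1/512

Answer: 1/512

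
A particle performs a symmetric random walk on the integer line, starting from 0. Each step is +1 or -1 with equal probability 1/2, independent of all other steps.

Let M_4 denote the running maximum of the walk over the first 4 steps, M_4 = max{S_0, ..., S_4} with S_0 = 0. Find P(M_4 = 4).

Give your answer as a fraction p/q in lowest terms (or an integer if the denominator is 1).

Let M_4 = max(S_0,...,S_4). Use the reflection principle: for j ≥ 1, #{paths with M_4 ≥ j} = #{S_4 ≥ j} + #{S_4 ≥ j+1}.
By reflection, #{M_4 ≥ 4} = #{S_4 ≥ 4} + #{S_4 ≥ 5} = 1 + 0 = 1.
#{M_4 ≥ 5} = #{S_4 ≥ 5} + #{S_4 ≥ 6} = 0 + 0 = 0.
#{M_4 = 4} = 1 - 0 = 1.
P(M_4 = 4) = 1/16 = 1/16

Answer: 1/16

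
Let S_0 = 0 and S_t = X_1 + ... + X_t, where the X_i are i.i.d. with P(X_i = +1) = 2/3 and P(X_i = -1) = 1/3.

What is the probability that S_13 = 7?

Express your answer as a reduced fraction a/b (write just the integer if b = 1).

Answer: 292864/1594323

Derivation:
To reach position 7 after 13 steps: need 10 steps of +1 and 3 steps of -1.
Number of such sequences: C(13,10) = 286
Each has probability (2/3)^10 · (1/3)^3 = 1024/1594323
P = 286 · 1024/1594323 = 292864/1594323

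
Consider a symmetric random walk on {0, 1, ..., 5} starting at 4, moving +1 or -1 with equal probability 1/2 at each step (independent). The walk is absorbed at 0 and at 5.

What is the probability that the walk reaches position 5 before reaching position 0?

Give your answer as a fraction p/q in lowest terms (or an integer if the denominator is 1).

Answer: 4/5

Derivation:
Symmetric walk (p = 1/2): the harmonic-function argument gives P(hit 5 before 0 | start at 4) = a/N.
P = 4/5 = 4/5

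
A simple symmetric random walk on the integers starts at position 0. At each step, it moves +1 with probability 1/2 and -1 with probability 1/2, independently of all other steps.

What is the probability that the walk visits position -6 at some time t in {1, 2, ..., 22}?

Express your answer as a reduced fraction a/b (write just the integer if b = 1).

Answer: 440485/2097152

Derivation:
Count via complement. Let g(t,s) = #length-t paths at position s with S_1..S_t all ≠ -6.
g(t,s) = g(t-1,s-1) + g(t-1,s+1) for s ≠ -6; g(t,-6) = 0.
t=0: g(0,0)=1
t=1: g(1,-1)=1 g(1,1)=1
t=2: g(2,-2)=1 g(2,0)=2 g(2,2)=1
t=3: g(3,-3)=1 g(3,-1)=3 g(3,1)=3 g(3,3)=1
t=4: g(4,-4)=1 g(4,-2)=4 g(4,0)=6 g(4,2)=4 g(4,4)=1
t=5: g(5,-5)=1 g(5,-3)=5 g(5,-1)=10 g(5,1)=10 g(5,3)=5 g(5,5)=1
t=6: g(6,-4)=6 g(6,-2)=15 g(6,0)=20 g(6,2)=15 g(6,4)=6 g(6,6)=1
t=7: g(7,-5)=6 g(7,-3)=21 g(7,-1)=35 g(7,1)=35 g(7,3)=21 g(7,5)=7 g(7,7)=1
t=8: g(8,-4)=27 g(8,-2)=56 g(8,0)=70 g(8,2)=56 g(8,4)=28 g(8,6)=8 g(8,8)=1
t=9: g(9,-5)=27 g(9,-3)=83 g(9,-1)=126 g(9,1)=126 g(9,3)=84 g(9,5)=36 g(9,7)=9 g(9,9)=1
t=10: g(10,-4)=110 g(10,-2)=209 g(10,0)=252 g(10,2)=210 g(10,4)=120 g(10,6)=45 g(10,8)=10 g(10,10)=1
t=11: g(11,-5)=110 g(11,-3)=319 g(11,-1)=461 g(11,1)=462 g(11,3)=330 g(11,5)=165 g(11,7)=55 g(11,9)=11 g(11,11)=1
t=12: g(12,-4)=429 g(12,-2)=780 g(12,0)=923 g(12,2)=792 g(12,4)=495 g(12,6)=220 g(12,8)=66 g(12,10)=12 g(12,12)=1
t=13: g(13,-5)=429 g(13,-3)=1209 g(13,-1)=1703 g(13,1)=1715 g(13,3)=1287 g(13,5)=715 g(13,7)=286 g(13,9)=78 g(13,11)=13 g(13,13)=1
t=14: g(14,-4)=1638 g(14,-2)=2912 g(14,0)=3418 g(14,2)=3002 g(14,4)=2002 g(14,6)=1001 g(14,8)=364 g(14,10)=91 g(14,12)=14 g(14,14)=1
t=15: g(15,-5)=1638 g(15,-3)=4550 g(15,-1)=6330 g(15,1)=6420 g(15,3)=5004 g(15,5)=3003 g(15,7)=1365 g(15,9)=455 g(15,11)=105 g(15,13)=15 g(15,15)=1
t=16: g(16,-4)=6188 g(16,-2)=10880 g(16,0)=12750 g(16,2)=11424 g(16,4)=8007 g(16,6)=4368 g(16,8)=1820 g(16,10)=560 g(16,12)=120 g(16,14)=16 g(16,16)=1
t=17: g(17,-5)=6188 g(17,-3)=17068 g(17,-1)=23630 g(17,1)=24174 g(17,3)=19431 g(17,5)=12375 g(17,7)=6188 g(17,9)=2380 g(17,11)=680 g(17,13)=136 g(17,15)=17 g(17,17)=1
t=18: g(18,-4)=23256 g(18,-2)=40698 g(18,0)=47804 g(18,2)=43605 g(18,4)=31806 g(18,6)=18563 g(18,8)=8568 g(18,10)=3060 g(18,12)=816 g(18,14)=153 g(18,16)=18 g(18,18)=1
t=19: g(19,-5)=23256 g(19,-3)=63954 g(19,-1)=88502 g(19,1)=91409 g(19,3)=75411 g(19,5)=50369 g(19,7)=27131 g(19,9)=11628 g(19,11)=3876 g(19,13)=969 g(19,15)=171 g(19,17)=19 g(19,19)=1
t=20: g(20,-4)=87210 g(20,-2)=152456 g(20,0)=179911 g(20,2)=166820 g(20,4)=125780 g(20,6)=77500 g(20,8)=38759 g(20,10)=15504 g(20,12)=4845 g(20,14)=1140 g(20,16)=190 g(20,18)=20 g(20,20)=1
t=21: g(21,-5)=87210 g(21,-3)=239666 g(21,-1)=332367 g(21,1)=346731 g(21,3)=292600 g(21,5)=203280 g(21,7)=116259 g(21,9)=54263 g(21,11)=20349 g(21,13)=5985 g(21,15)=1330 g(21,17)=210 g(21,19)=21 g(21,21)=1
t=22: g(22,-4)=326876 g(22,-2)=572033 g(22,0)=679098 g(22,2)=639331 g(22,4)=495880 g(22,6)=319539 g(22,8)=170522 g(22,10)=74612 g(22,12)=26334 g(22,14)=7315 g(22,16)=1540 g(22,18)=231 g(22,20)=22 g(22,22)=1
Paths never hitting -6: Σ_s g(22,s) = 3313334
Paths hitting -6: 2^22 - 3313334 = 880970
P = 880970/4194304 = 440485/2097152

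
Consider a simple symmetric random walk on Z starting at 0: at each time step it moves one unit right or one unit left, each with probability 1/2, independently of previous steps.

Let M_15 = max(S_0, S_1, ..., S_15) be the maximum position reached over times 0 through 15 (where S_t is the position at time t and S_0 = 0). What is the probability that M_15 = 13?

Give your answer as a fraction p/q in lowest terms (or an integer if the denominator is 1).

Let M_15 = max(S_0,...,S_15). Use the reflection principle: for j ≥ 1, #{paths with M_15 ≥ j} = #{S_15 ≥ j} + #{S_15 ≥ j+1}.
By reflection, #{M_15 ≥ 13} = #{S_15 ≥ 13} + #{S_15 ≥ 14} = 16 + 1 = 17.
#{M_15 ≥ 14} = #{S_15 ≥ 14} + #{S_15 ≥ 15} = 1 + 1 = 2.
#{M_15 = 13} = 17 - 2 = 15.
P(M_15 = 13) = 15/32768 = 15/32768

Answer: 15/32768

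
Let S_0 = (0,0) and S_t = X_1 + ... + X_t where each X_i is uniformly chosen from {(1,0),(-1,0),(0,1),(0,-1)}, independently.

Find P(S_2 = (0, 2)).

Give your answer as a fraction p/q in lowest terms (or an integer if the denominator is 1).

Let h be the number of horizontal steps (so 2-h are vertical). To end at (0,2) need (h+0)/2 right-steps and ((2-h)+2)/2 up-steps.
Sum over h with 0 ≤ h ≤ 0, h ≡ 0 (mod 2), 2-h ≡ 0 (mod 2):
h=0: C(2,0)·C(0,0)·C(2,2) = 1·1·1 = 1
Total favorable: 1
Total paths: 4^2 = 16
P = 1/16 = 1/16

Answer: 1/16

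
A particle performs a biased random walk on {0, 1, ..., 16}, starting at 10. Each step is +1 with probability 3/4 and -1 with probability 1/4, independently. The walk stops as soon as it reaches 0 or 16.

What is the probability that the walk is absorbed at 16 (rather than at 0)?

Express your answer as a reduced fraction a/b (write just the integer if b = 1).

Biased walk: p = 3/4, q = 1/4, r = q/p = 1/3
Gambler's ruin: P(hit 16 before 0 | start at 10) = (1 - r^a)/(1 - r^N)
r^10 = 1/59049; r^16 = 1/43046721
P = (1 - 1/59049) / (1 - 1/43046721) = 59048/59049 / 43046720/43046721 = 5380749/5380840

Answer: 5380749/5380840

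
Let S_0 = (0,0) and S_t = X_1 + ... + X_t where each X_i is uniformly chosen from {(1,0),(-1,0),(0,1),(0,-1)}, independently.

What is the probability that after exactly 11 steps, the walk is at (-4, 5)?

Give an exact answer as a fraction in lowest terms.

Let h be the number of horizontal steps (so 11-h are vertical). To end at (-4,5) need (h-4)/2 right-steps and ((11-h)+5)/2 up-steps.
Sum over h with 4 ≤ h ≤ 6, h ≡ 0 (mod 2), 11-h ≡ 1 (mod 2):
h=4: C(11,4)·C(4,0)·C(7,6) = 330·1·7 = 2310
h=6: C(11,6)·C(6,1)·C(5,5) = 462·6·1 = 2772
Total favorable: 5082
Total paths: 4^11 = 4194304
P = 5082/4194304 = 2541/2097152

Answer: 2541/2097152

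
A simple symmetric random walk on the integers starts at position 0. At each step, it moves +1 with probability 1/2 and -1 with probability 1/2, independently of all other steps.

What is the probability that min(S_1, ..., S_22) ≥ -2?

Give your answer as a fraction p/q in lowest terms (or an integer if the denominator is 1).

Answer: 499681/1048576

Derivation:
Let f(t,s) = #length-t paths at position s with S_1..S_t all ≥ -2.
f(t,s) = f(t-1,s-1) + f(t-1,s+1) for s ≥ -2; f(t,s) = 0 for s < -2.
t=0: f(0,0)=1
t=1: f(1,-1)=1 f(1,1)=1
t=2: f(2,-2)=1 f(2,0)=2 f(2,2)=1
t=3: f(3,-1)=3 f(3,1)=3 f(3,3)=1
t=4: f(4,-2)=3 f(4,0)=6 f(4,2)=4 f(4,4)=1
t=5: f(5,-1)=9 f(5,1)=10 f(5,3)=5 f(5,5)=1
t=6: f(6,-2)=9 f(6,0)=19 f(6,2)=15 f(6,4)=6 f(6,6)=1
t=7: f(7,-1)=28 f(7,1)=34 f(7,3)=21 f(7,5)=7 f(7,7)=1
t=8: f(8,-2)=28 f(8,0)=62 f(8,2)=55 f(8,4)=28 f(8,6)=8 f(8,8)=1
t=9: f(9,-1)=90 f(9,1)=117 f(9,3)=83 f(9,5)=36 f(9,7)=9 f(9,9)=1
t=10: f(10,-2)=90 f(10,0)=207 f(10,2)=200 f(10,4)=119 f(10,6)=45 f(10,8)=10 f(10,10)=1
t=11: f(11,-1)=297 f(11,1)=407 f(11,3)=319 f(11,5)=164 f(11,7)=55 f(11,9)=11 f(11,11)=1
t=12: f(12,-2)=297 f(12,0)=704 f(12,2)=726 f(12,4)=483 f(12,6)=219 f(12,8)=66 f(12,10)=12 f(12,12)=1
t=13: f(13,-1)=1001 f(13,1)=1430 f(13,3)=1209 f(13,5)=702 f(13,7)=285 f(13,9)=78 f(13,11)=13 f(13,13)=1
t=14: f(14,-2)=1001 f(14,0)=2431 f(14,2)=2639 f(14,4)=1911 f(14,6)=987 f(14,8)=363 f(14,10)=91 f(14,12)=14 f(14,14)=1
t=15: f(15,-1)=3432 f(15,1)=5070 f(15,3)=4550 f(15,5)=2898 f(15,7)=1350 f(15,9)=454 f(15,11)=105 f(15,13)=15 f(15,15)=1
t=16: f(16,-2)=3432 f(16,0)=8502 f(16,2)=9620 f(16,4)=7448 f(16,6)=4248 f(16,8)=1804 f(16,10)=559 f(16,12)=120 f(16,14)=16 f(16,16)=1
t=17: f(17,-1)=11934 f(17,1)=18122 f(17,3)=17068 f(17,5)=11696 f(17,7)=6052 f(17,9)=2363 f(17,11)=679 f(17,13)=136 f(17,15)=17 f(17,17)=1
t=18: f(18,-2)=11934 f(18,0)=30056 f(18,2)=35190 f(18,4)=28764 f(18,6)=17748 f(18,8)=8415 f(18,10)=3042 f(18,12)=815 f(18,14)=153 f(18,16)=18 f(18,18)=1
t=19: f(19,-1)=41990 f(19,1)=65246 f(19,3)=63954 f(19,5)=46512 f(19,7)=26163 f(19,9)=11457 f(19,11)=3857 f(19,13)=968 f(19,15)=171 f(19,17)=19 f(19,19)=1
t=20: f(20,-2)=41990 f(20,0)=107236 f(20,2)=129200 f(20,4)=110466 f(20,6)=72675 f(20,8)=37620 f(20,10)=15314 f(20,12)=4825 f(20,14)=1139 f(20,16)=190 f(20,18)=20 f(20,20)=1
t=21: f(21,-1)=149226 f(21,1)=236436 f(21,3)=239666 f(21,5)=183141 f(21,7)=110295 f(21,9)=52934 f(21,11)=20139 f(21,13)=5964 f(21,15)=1329 f(21,17)=210 f(21,19)=21 f(21,21)=1
t=22: f(22,-2)=149226 f(22,0)=385662 f(22,2)=476102 f(22,4)=422807 f(22,6)=293436 f(22,8)=163229 f(22,10)=73073 f(22,12)=26103 f(22,14)=7293 f(22,16)=1539 f(22,18)=231 f(22,20)=22 f(22,22)=1
Σ_s f(22,s) = 1998724
P = 1998724/4194304 = 499681/1048576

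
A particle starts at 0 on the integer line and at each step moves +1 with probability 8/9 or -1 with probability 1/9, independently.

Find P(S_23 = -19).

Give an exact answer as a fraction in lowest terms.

To reach position -19 after 23 steps: need 2 steps of +1 and 21 steps of -1.
Number of such sequences: C(23,2) = 253
Each has probability (8/9)^2 · (1/9)^21 = 64/8862938119652501095929
P = 253 · 64/8862938119652501095929 = 16192/8862938119652501095929

Answer: 16192/8862938119652501095929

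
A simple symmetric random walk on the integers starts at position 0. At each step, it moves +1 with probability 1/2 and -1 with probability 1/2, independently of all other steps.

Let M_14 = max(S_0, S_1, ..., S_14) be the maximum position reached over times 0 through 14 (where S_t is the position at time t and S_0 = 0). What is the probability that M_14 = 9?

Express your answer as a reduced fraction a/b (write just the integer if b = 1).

Let M_14 = max(S_0,...,S_14). Use the reflection principle: for j ≥ 1, #{paths with M_14 ≥ j} = #{S_14 ≥ j} + #{S_14 ≥ j+1}.
By reflection, #{M_14 ≥ 9} = #{S_14 ≥ 9} + #{S_14 ≥ 10} = 106 + 106 = 212.
#{M_14 ≥ 10} = #{S_14 ≥ 10} + #{S_14 ≥ 11} = 106 + 15 = 121.
#{M_14 = 9} = 212 - 121 = 91.
P(M_14 = 9) = 91/16384 = 91/16384

Answer: 91/16384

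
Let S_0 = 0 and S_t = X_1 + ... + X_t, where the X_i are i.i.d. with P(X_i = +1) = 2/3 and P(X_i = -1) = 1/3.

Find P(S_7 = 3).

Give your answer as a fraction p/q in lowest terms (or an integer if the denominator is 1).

To reach position 3 after 7 steps: need 5 steps of +1 and 2 steps of -1.
Number of such sequences: C(7,5) = 21
Each has probability (2/3)^5 · (1/3)^2 = 32/2187
P = 21 · 32/2187 = 224/729

Answer: 224/729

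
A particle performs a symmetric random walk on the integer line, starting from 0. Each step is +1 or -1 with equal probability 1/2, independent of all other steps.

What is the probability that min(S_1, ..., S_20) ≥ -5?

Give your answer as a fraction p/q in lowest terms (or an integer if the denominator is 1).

Answer: 106267/131072

Derivation:
Let f(t,s) = #length-t paths at position s with S_1..S_t all ≥ -5.
f(t,s) = f(t-1,s-1) + f(t-1,s+1) for s ≥ -5; f(t,s) = 0 for s < -5.
t=0: f(0,0)=1
t=1: f(1,-1)=1 f(1,1)=1
t=2: f(2,-2)=1 f(2,0)=2 f(2,2)=1
t=3: f(3,-3)=1 f(3,-1)=3 f(3,1)=3 f(3,3)=1
t=4: f(4,-4)=1 f(4,-2)=4 f(4,0)=6 f(4,2)=4 f(4,4)=1
t=5: f(5,-5)=1 f(5,-3)=5 f(5,-1)=10 f(5,1)=10 f(5,3)=5 f(5,5)=1
t=6: f(6,-4)=6 f(6,-2)=15 f(6,0)=20 f(6,2)=15 f(6,4)=6 f(6,6)=1
t=7: f(7,-5)=6 f(7,-3)=21 f(7,-1)=35 f(7,1)=35 f(7,3)=21 f(7,5)=7 f(7,7)=1
t=8: f(8,-4)=27 f(8,-2)=56 f(8,0)=70 f(8,2)=56 f(8,4)=28 f(8,6)=8 f(8,8)=1
t=9: f(9,-5)=27 f(9,-3)=83 f(9,-1)=126 f(9,1)=126 f(9,3)=84 f(9,5)=36 f(9,7)=9 f(9,9)=1
t=10: f(10,-4)=110 f(10,-2)=209 f(10,0)=252 f(10,2)=210 f(10,4)=120 f(10,6)=45 f(10,8)=10 f(10,10)=1
t=11: f(11,-5)=110 f(11,-3)=319 f(11,-1)=461 f(11,1)=462 f(11,3)=330 f(11,5)=165 f(11,7)=55 f(11,9)=11 f(11,11)=1
t=12: f(12,-4)=429 f(12,-2)=780 f(12,0)=923 f(12,2)=792 f(12,4)=495 f(12,6)=220 f(12,8)=66 f(12,10)=12 f(12,12)=1
t=13: f(13,-5)=429 f(13,-3)=1209 f(13,-1)=1703 f(13,1)=1715 f(13,3)=1287 f(13,5)=715 f(13,7)=286 f(13,9)=78 f(13,11)=13 f(13,13)=1
t=14: f(14,-4)=1638 f(14,-2)=2912 f(14,0)=3418 f(14,2)=3002 f(14,4)=2002 f(14,6)=1001 f(14,8)=364 f(14,10)=91 f(14,12)=14 f(14,14)=1
t=15: f(15,-5)=1638 f(15,-3)=4550 f(15,-1)=6330 f(15,1)=6420 f(15,3)=5004 f(15,5)=3003 f(15,7)=1365 f(15,9)=455 f(15,11)=105 f(15,13)=15 f(15,15)=1
t=16: f(16,-4)=6188 f(16,-2)=10880 f(16,0)=12750 f(16,2)=11424 f(16,4)=8007 f(16,6)=4368 f(16,8)=1820 f(16,10)=560 f(16,12)=120 f(16,14)=16 f(16,16)=1
t=17: f(17,-5)=6188 f(17,-3)=17068 f(17,-1)=23630 f(17,1)=24174 f(17,3)=19431 f(17,5)=12375 f(17,7)=6188 f(17,9)=2380 f(17,11)=680 f(17,13)=136 f(17,15)=17 f(17,17)=1
t=18: f(18,-4)=23256 f(18,-2)=40698 f(18,0)=47804 f(18,2)=43605 f(18,4)=31806 f(18,6)=18563 f(18,8)=8568 f(18,10)=3060 f(18,12)=816 f(18,14)=153 f(18,16)=18 f(18,18)=1
t=19: f(19,-5)=23256 f(19,-3)=63954 f(19,-1)=88502 f(19,1)=91409 f(19,3)=75411 f(19,5)=50369 f(19,7)=27131 f(19,9)=11628 f(19,11)=3876 f(19,13)=969 f(19,15)=171 f(19,17)=19 f(19,19)=1
t=20: f(20,-4)=87210 f(20,-2)=152456 f(20,0)=179911 f(20,2)=166820 f(20,4)=125780 f(20,6)=77500 f(20,8)=38759 f(20,10)=15504 f(20,12)=4845 f(20,14)=1140 f(20,16)=190 f(20,18)=20 f(20,20)=1
Σ_s f(20,s) = 850136
P = 850136/1048576 = 106267/131072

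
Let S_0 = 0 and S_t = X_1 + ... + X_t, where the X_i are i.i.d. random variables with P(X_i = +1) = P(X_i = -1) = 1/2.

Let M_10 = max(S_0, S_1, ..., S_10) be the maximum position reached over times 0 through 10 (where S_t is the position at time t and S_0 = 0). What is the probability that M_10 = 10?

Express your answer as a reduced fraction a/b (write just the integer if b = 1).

Let M_10 = max(S_0,...,S_10). Use the reflection principle: for j ≥ 1, #{paths with M_10 ≥ j} = #{S_10 ≥ j} + #{S_10 ≥ j+1}.
By reflection, #{M_10 ≥ 10} = #{S_10 ≥ 10} + #{S_10 ≥ 11} = 1 + 0 = 1.
#{M_10 ≥ 11} = #{S_10 ≥ 11} + #{S_10 ≥ 12} = 0 + 0 = 0.
#{M_10 = 10} = 1 - 0 = 1.
P(M_10 = 10) = 1/1024 = 1/1024

Answer: 1/1024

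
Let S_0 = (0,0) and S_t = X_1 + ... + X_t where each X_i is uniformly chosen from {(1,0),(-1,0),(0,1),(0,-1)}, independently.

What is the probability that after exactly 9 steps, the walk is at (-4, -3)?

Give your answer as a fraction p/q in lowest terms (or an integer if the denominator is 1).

Answer: 567/131072

Derivation:
Let h be the number of horizontal steps (so 9-h are vertical). To end at (-4,-3) need (h-4)/2 right-steps and ((9-h)-3)/2 up-steps.
Sum over h with 4 ≤ h ≤ 6, h ≡ 0 (mod 2), 9-h ≡ 1 (mod 2):
h=4: C(9,4)·C(4,0)·C(5,1) = 126·1·5 = 630
h=6: C(9,6)·C(6,1)·C(3,0) = 84·6·1 = 504
Total favorable: 1134
Total paths: 4^9 = 262144
P = 1134/262144 = 567/131072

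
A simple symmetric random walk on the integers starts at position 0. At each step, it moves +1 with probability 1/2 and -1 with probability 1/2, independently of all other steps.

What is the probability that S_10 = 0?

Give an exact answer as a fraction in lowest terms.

Answer: 63/256

Derivation:
To return to 0 after 10 steps: need exactly 5 steps of +1 and 5 of -1.
Favorable paths: C(10,5) = 252
Total paths: 2^10 = 1024
P = 252/1024 = 63/256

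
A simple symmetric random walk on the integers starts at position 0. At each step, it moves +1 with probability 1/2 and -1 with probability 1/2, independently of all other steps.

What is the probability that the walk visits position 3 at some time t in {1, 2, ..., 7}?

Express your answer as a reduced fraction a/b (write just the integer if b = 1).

Count via complement. Let g(t,s) = #length-t paths at position s with S_1..S_t all ≠ 3.
g(t,s) = g(t-1,s-1) + g(t-1,s+1) for s ≠ 3; g(t,3) = 0.
t=0: g(0,0)=1
t=1: g(1,-1)=1 g(1,1)=1
t=2: g(2,-2)=1 g(2,0)=2 g(2,2)=1
t=3: g(3,-3)=1 g(3,-1)=3 g(3,1)=3
t=4: g(4,-4)=1 g(4,-2)=4 g(4,0)=6 g(4,2)=3
t=5: g(5,-5)=1 g(5,-3)=5 g(5,-1)=10 g(5,1)=9
t=6: g(6,-6)=1 g(6,-4)=6 g(6,-2)=15 g(6,0)=19 g(6,2)=9
t=7: g(7,-7)=1 g(7,-5)=7 g(7,-3)=21 g(7,-1)=34 g(7,1)=28
Paths never hitting 3: Σ_s g(7,s) = 91
Paths hitting 3: 2^7 - 91 = 37
P = 37/128 = 37/128

Answer: 37/128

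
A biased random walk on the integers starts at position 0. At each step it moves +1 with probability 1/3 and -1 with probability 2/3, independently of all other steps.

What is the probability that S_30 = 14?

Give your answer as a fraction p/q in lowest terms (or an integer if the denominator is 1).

Answer: 55494400/7625597484987

Derivation:
To reach position 14 after 30 steps: need 22 steps of +1 and 8 steps of -1.
Number of such sequences: C(30,22) = 5852925
Each has probability (1/3)^22 · (2/3)^8 = 256/205891132094649
P = 5852925 · 256/205891132094649 = 55494400/7625597484987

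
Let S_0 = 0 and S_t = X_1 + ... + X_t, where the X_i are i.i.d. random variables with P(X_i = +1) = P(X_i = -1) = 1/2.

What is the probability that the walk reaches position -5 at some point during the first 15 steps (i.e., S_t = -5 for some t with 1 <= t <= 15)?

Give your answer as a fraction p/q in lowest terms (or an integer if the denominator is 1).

Count via complement. Let g(t,s) = #length-t paths at position s with S_1..S_t all ≠ -5.
g(t,s) = g(t-1,s-1) + g(t-1,s+1) for s ≠ -5; g(t,-5) = 0.
t=0: g(0,0)=1
t=1: g(1,-1)=1 g(1,1)=1
t=2: g(2,-2)=1 g(2,0)=2 g(2,2)=1
t=3: g(3,-3)=1 g(3,-1)=3 g(3,1)=3 g(3,3)=1
t=4: g(4,-4)=1 g(4,-2)=4 g(4,0)=6 g(4,2)=4 g(4,4)=1
t=5: g(5,-3)=5 g(5,-1)=10 g(5,1)=10 g(5,3)=5 g(5,5)=1
t=6: g(6,-4)=5 g(6,-2)=15 g(6,0)=20 g(6,2)=15 g(6,4)=6 g(6,6)=1
t=7: g(7,-3)=20 g(7,-1)=35 g(7,1)=35 g(7,3)=21 g(7,5)=7 g(7,7)=1
t=8: g(8,-4)=20 g(8,-2)=55 g(8,0)=70 g(8,2)=56 g(8,4)=28 g(8,6)=8 g(8,8)=1
t=9: g(9,-3)=75 g(9,-1)=125 g(9,1)=126 g(9,3)=84 g(9,5)=36 g(9,7)=9 g(9,9)=1
t=10: g(10,-4)=75 g(10,-2)=200 g(10,0)=251 g(10,2)=210 g(10,4)=120 g(10,6)=45 g(10,8)=10 g(10,10)=1
t=11: g(11,-3)=275 g(11,-1)=451 g(11,1)=461 g(11,3)=330 g(11,5)=165 g(11,7)=55 g(11,9)=11 g(11,11)=1
t=12: g(12,-4)=275 g(12,-2)=726 g(12,0)=912 g(12,2)=791 g(12,4)=495 g(12,6)=220 g(12,8)=66 g(12,10)=12 g(12,12)=1
t=13: g(13,-3)=1001 g(13,-1)=1638 g(13,1)=1703 g(13,3)=1286 g(13,5)=715 g(13,7)=286 g(13,9)=78 g(13,11)=13 g(13,13)=1
t=14: g(14,-4)=1001 g(14,-2)=2639 g(14,0)=3341 g(14,2)=2989 g(14,4)=2001 g(14,6)=1001 g(14,8)=364 g(14,10)=91 g(14,12)=14 g(14,14)=1
t=15: g(15,-3)=3640 g(15,-1)=5980 g(15,1)=6330 g(15,3)=4990 g(15,5)=3002 g(15,7)=1365 g(15,9)=455 g(15,11)=105 g(15,13)=15 g(15,15)=1
Paths never hitting -5: Σ_s g(15,s) = 25883
Paths hitting -5: 2^15 - 25883 = 6885
P = 6885/32768 = 6885/32768

Answer: 6885/32768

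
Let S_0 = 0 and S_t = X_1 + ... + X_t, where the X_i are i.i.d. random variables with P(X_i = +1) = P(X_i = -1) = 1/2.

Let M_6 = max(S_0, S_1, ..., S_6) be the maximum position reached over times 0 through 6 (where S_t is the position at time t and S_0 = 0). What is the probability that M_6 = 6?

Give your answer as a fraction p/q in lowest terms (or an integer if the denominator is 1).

Let M_6 = max(S_0,...,S_6). Use the reflection principle: for j ≥ 1, #{paths with M_6 ≥ j} = #{S_6 ≥ j} + #{S_6 ≥ j+1}.
By reflection, #{M_6 ≥ 6} = #{S_6 ≥ 6} + #{S_6 ≥ 7} = 1 + 0 = 1.
#{M_6 ≥ 7} = #{S_6 ≥ 7} + #{S_6 ≥ 8} = 0 + 0 = 0.
#{M_6 = 6} = 1 - 0 = 1.
P(M_6 = 6) = 1/64 = 1/64

Answer: 1/64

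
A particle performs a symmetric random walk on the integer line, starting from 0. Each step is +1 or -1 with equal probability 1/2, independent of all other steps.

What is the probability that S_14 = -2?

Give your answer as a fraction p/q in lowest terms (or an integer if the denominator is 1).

To reach position -2 after 14 steps: need 6 steps of +1 and 8 of -1.
Favorable paths: C(14,6) = 3003
Total paths: 2^14 = 16384
P = 3003/16384 = 3003/16384

Answer: 3003/16384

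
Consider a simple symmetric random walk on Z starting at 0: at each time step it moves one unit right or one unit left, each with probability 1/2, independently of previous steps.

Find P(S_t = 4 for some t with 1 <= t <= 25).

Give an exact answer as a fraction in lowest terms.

Count via complement. Let g(t,s) = #length-t paths at position s with S_1..S_t all ≠ 4.
g(t,s) = g(t-1,s-1) + g(t-1,s+1) for s ≠ 4; g(t,4) = 0.
t=0: g(0,0)=1
t=1: g(1,-1)=1 g(1,1)=1
t=2: g(2,-2)=1 g(2,0)=2 g(2,2)=1
t=3: g(3,-3)=1 g(3,-1)=3 g(3,1)=3 g(3,3)=1
t=4: g(4,-4)=1 g(4,-2)=4 g(4,0)=6 g(4,2)=4
t=5: g(5,-5)=1 g(5,-3)=5 g(5,-1)=10 g(5,1)=10 g(5,3)=4
t=6: g(6,-6)=1 g(6,-4)=6 g(6,-2)=15 g(6,0)=20 g(6,2)=14
t=7: g(7,-7)=1 g(7,-5)=7 g(7,-3)=21 g(7,-1)=35 g(7,1)=34 g(7,3)=14
t=8: g(8,-8)=1 g(8,-6)=8 g(8,-4)=28 g(8,-2)=56 g(8,0)=69 g(8,2)=48
t=9: g(9,-9)=1 g(9,-7)=9 g(9,-5)=36 g(9,-3)=84 g(9,-1)=125 g(9,1)=117 g(9,3)=48
t=10: g(10,-10)=1 g(10,-8)=10 g(10,-6)=45 g(10,-4)=120 g(10,-2)=209 g(10,0)=242 g(10,2)=165
t=11: g(11,-11)=1 g(11,-9)=11 g(11,-7)=55 g(11,-5)=165 g(11,-3)=329 g(11,-1)=451 g(11,1)=407 g(11,3)=165
t=12: g(12,-12)=1 g(12,-10)=12 g(12,-8)=66 g(12,-6)=220 g(12,-4)=494 g(12,-2)=780 g(12,0)=858 g(12,2)=572
t=13: g(13,-13)=1 g(13,-11)=13 g(13,-9)=78 g(13,-7)=286 g(13,-5)=714 g(13,-3)=1274 g(13,-1)=1638 g(13,1)=1430 g(13,3)=572
t=14: g(14,-14)=1 g(14,-12)=14 g(14,-10)=91 g(14,-8)=364 g(14,-6)=1000 g(14,-4)=1988 g(14,-2)=2912 g(14,0)=3068 g(14,2)=2002
t=15: g(15,-15)=1 g(15,-13)=15 g(15,-11)=105 g(15,-9)=455 g(15,-7)=1364 g(15,-5)=2988 g(15,-3)=4900 g(15,-1)=5980 g(15,1)=5070 g(15,3)=2002
t=16: g(16,-16)=1 g(16,-14)=16 g(16,-12)=120 g(16,-10)=560 g(16,-8)=1819 g(16,-6)=4352 g(16,-4)=7888 g(16,-2)=10880 g(16,0)=11050 g(16,2)=7072
t=17: g(17,-17)=1 g(17,-15)=17 g(17,-13)=136 g(17,-11)=680 g(17,-9)=2379 g(17,-7)=6171 g(17,-5)=12240 g(17,-3)=18768 g(17,-1)=21930 g(17,1)=18122 g(17,3)=7072
t=18: g(18,-18)=1 g(18,-16)=18 g(18,-14)=153 g(18,-12)=816 g(18,-10)=3059 g(18,-8)=8550 g(18,-6)=18411 g(18,-4)=31008 g(18,-2)=40698 g(18,0)=40052 g(18,2)=25194
t=19: g(19,-19)=1 g(19,-17)=19 g(19,-15)=171 g(19,-13)=969 g(19,-11)=3875 g(19,-9)=11609 g(19,-7)=26961 g(19,-5)=49419 g(19,-3)=71706 g(19,-1)=80750 g(19,1)=65246 g(19,3)=25194
t=20: g(20,-20)=1 g(20,-18)=20 g(20,-16)=190 g(20,-14)=1140 g(20,-12)=4844 g(20,-10)=15484 g(20,-8)=38570 g(20,-6)=76380 g(20,-4)=121125 g(20,-2)=152456 g(20,0)=145996 g(20,2)=90440
t=21: g(21,-21)=1 g(21,-19)=21 g(21,-17)=210 g(21,-15)=1330 g(21,-13)=5984 g(21,-11)=20328 g(21,-9)=54054 g(21,-7)=114950 g(21,-5)=197505 g(21,-3)=273581 g(21,-1)=298452 g(21,1)=236436 g(21,3)=90440
t=22: g(22,-22)=1 g(22,-20)=22 g(22,-18)=231 g(22,-16)=1540 g(22,-14)=7314 g(22,-12)=26312 g(22,-10)=74382 g(22,-8)=169004 g(22,-6)=312455 g(22,-4)=471086 g(22,-2)=572033 g(22,0)=534888 g(22,2)=326876
t=23: g(23,-23)=1 g(23,-21)=23 g(23,-19)=253 g(23,-17)=1771 g(23,-15)=8854 g(23,-13)=33626 g(23,-11)=100694 g(23,-9)=243386 g(23,-7)=481459 g(23,-5)=783541 g(23,-3)=1043119 g(23,-1)=1106921 g(23,1)=861764 g(23,3)=326876
t=24: g(24,-24)=1 g(24,-22)=24 g(24,-20)=276 g(24,-18)=2024 g(24,-16)=10625 g(24,-14)=42480 g(24,-12)=134320 g(24,-10)=344080 g(24,-8)=724845 g(24,-6)=1265000 g(24,-4)=1826660 g(24,-2)=2150040 g(24,0)=1968685 g(24,2)=1188640
t=25: g(25,-25)=1 g(25,-23)=25 g(25,-21)=300 g(25,-19)=2300 g(25,-17)=12649 g(25,-15)=53105 g(25,-13)=176800 g(25,-11)=478400 g(25,-9)=1068925 g(25,-7)=1989845 g(25,-5)=3091660 g(25,-3)=3976700 g(25,-1)=4118725 g(25,1)=3157325 g(25,3)=1188640
Paths never hitting 4: Σ_s g(25,s) = 19315400
Paths hitting 4: 2^25 - 19315400 = 14239032
P = 14239032/33554432 = 1779879/4194304

Answer: 1779879/4194304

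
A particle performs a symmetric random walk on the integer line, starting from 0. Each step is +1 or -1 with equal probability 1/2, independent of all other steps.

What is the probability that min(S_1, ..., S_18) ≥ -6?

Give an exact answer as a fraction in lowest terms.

Let f(t,s) = #length-t paths at position s with S_1..S_t all ≥ -6.
f(t,s) = f(t-1,s-1) + f(t-1,s+1) for s ≥ -6; f(t,s) = 0 for s < -6.
t=0: f(0,0)=1
t=1: f(1,-1)=1 f(1,1)=1
t=2: f(2,-2)=1 f(2,0)=2 f(2,2)=1
t=3: f(3,-3)=1 f(3,-1)=3 f(3,1)=3 f(3,3)=1
t=4: f(4,-4)=1 f(4,-2)=4 f(4,0)=6 f(4,2)=4 f(4,4)=1
t=5: f(5,-5)=1 f(5,-3)=5 f(5,-1)=10 f(5,1)=10 f(5,3)=5 f(5,5)=1
t=6: f(6,-6)=1 f(6,-4)=6 f(6,-2)=15 f(6,0)=20 f(6,2)=15 f(6,4)=6 f(6,6)=1
t=7: f(7,-5)=7 f(7,-3)=21 f(7,-1)=35 f(7,1)=35 f(7,3)=21 f(7,5)=7 f(7,7)=1
t=8: f(8,-6)=7 f(8,-4)=28 f(8,-2)=56 f(8,0)=70 f(8,2)=56 f(8,4)=28 f(8,6)=8 f(8,8)=1
t=9: f(9,-5)=35 f(9,-3)=84 f(9,-1)=126 f(9,1)=126 f(9,3)=84 f(9,5)=36 f(9,7)=9 f(9,9)=1
t=10: f(10,-6)=35 f(10,-4)=119 f(10,-2)=210 f(10,0)=252 f(10,2)=210 f(10,4)=120 f(10,6)=45 f(10,8)=10 f(10,10)=1
t=11: f(11,-5)=154 f(11,-3)=329 f(11,-1)=462 f(11,1)=462 f(11,3)=330 f(11,5)=165 f(11,7)=55 f(11,9)=11 f(11,11)=1
t=12: f(12,-6)=154 f(12,-4)=483 f(12,-2)=791 f(12,0)=924 f(12,2)=792 f(12,4)=495 f(12,6)=220 f(12,8)=66 f(12,10)=12 f(12,12)=1
t=13: f(13,-5)=637 f(13,-3)=1274 f(13,-1)=1715 f(13,1)=1716 f(13,3)=1287 f(13,5)=715 f(13,7)=286 f(13,9)=78 f(13,11)=13 f(13,13)=1
t=14: f(14,-6)=637 f(14,-4)=1911 f(14,-2)=2989 f(14,0)=3431 f(14,2)=3003 f(14,4)=2002 f(14,6)=1001 f(14,8)=364 f(14,10)=91 f(14,12)=14 f(14,14)=1
t=15: f(15,-5)=2548 f(15,-3)=4900 f(15,-1)=6420 f(15,1)=6434 f(15,3)=5005 f(15,5)=3003 f(15,7)=1365 f(15,9)=455 f(15,11)=105 f(15,13)=15 f(15,15)=1
t=16: f(16,-6)=2548 f(16,-4)=7448 f(16,-2)=11320 f(16,0)=12854 f(16,2)=11439 f(16,4)=8008 f(16,6)=4368 f(16,8)=1820 f(16,10)=560 f(16,12)=120 f(16,14)=16 f(16,16)=1
t=17: f(17,-5)=9996 f(17,-3)=18768 f(17,-1)=24174 f(17,1)=24293 f(17,3)=19447 f(17,5)=12376 f(17,7)=6188 f(17,9)=2380 f(17,11)=680 f(17,13)=136 f(17,15)=17 f(17,17)=1
t=18: f(18,-6)=9996 f(18,-4)=28764 f(18,-2)=42942 f(18,0)=48467 f(18,2)=43740 f(18,4)=31823 f(18,6)=18564 f(18,8)=8568 f(18,10)=3060 f(18,12)=816 f(18,14)=153 f(18,16)=18 f(18,18)=1
Σ_s f(18,s) = 236912
P = 236912/262144 = 14807/16384

Answer: 14807/16384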